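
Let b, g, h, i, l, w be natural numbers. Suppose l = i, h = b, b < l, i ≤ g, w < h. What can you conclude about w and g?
w < g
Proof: h = b and w < h, therefore w < b. Because l = i and b < l, b < i. w < b, so w < i. Since i ≤ g, w < g.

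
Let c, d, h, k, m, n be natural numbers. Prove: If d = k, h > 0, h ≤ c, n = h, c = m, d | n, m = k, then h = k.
c = m and m = k, thus c = k. h ≤ c, so h ≤ k. Because n = h and d | n, d | h. d = k, so k | h. h > 0, so k ≤ h. Since h ≤ k, h = k.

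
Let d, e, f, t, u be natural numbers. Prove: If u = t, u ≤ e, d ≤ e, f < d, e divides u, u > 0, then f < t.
From e divides u and u > 0, e ≤ u. Since u ≤ e, e = u. u = t, so e = t. f < d and d ≤ e, so f < e. Since e = t, f < t.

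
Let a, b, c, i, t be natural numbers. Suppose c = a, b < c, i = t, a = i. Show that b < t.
c = a and a = i, so c = i. i = t, so c = t. Since b < c, b < t.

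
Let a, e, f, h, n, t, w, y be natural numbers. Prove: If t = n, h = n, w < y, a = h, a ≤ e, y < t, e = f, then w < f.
t = n and y < t, thus y < n. Because a = h and h = n, a = n. From e = f and a ≤ e, a ≤ f. a = n, so n ≤ f. y < n, so y < f. Since w < y, w < f.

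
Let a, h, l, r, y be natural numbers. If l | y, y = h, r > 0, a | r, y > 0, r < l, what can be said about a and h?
a < h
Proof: a | r and r > 0, thus a ≤ r. From r < l, a < l. From l | y and y > 0, l ≤ y. From y = h, l ≤ h. a < l, so a < h.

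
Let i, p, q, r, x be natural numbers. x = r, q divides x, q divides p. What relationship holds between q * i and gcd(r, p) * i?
q * i divides gcd(r, p) * i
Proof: Because x = r and q divides x, q divides r. From q divides p, q divides gcd(r, p). Then q * i divides gcd(r, p) * i.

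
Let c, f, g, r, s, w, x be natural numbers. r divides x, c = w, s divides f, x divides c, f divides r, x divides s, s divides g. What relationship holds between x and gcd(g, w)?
x divides gcd(g, w)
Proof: s divides f and f divides r, thus s divides r. Because r divides x, s divides x. x divides s, so s = x. s divides g, so x divides g. Since c = w and x divides c, x divides w. Since x divides g, x divides gcd(g, w).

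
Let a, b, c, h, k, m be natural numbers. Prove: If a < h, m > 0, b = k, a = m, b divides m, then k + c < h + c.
b = k and b divides m, thus k divides m. m > 0, so k ≤ m. From a = m and a < h, m < h. k ≤ m, so k < h. Then k + c < h + c.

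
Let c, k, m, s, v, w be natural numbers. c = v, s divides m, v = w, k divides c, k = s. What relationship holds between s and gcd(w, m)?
s divides gcd(w, m)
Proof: Because c = v and v = w, c = w. Since k divides c, k divides w. k = s, so s divides w. Since s divides m, s divides gcd(w, m).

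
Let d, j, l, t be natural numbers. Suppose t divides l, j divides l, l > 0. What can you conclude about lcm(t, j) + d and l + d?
lcm(t, j) + d ≤ l + d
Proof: t divides l and j divides l, so lcm(t, j) divides l. From l > 0, lcm(t, j) ≤ l. Then lcm(t, j) + d ≤ l + d.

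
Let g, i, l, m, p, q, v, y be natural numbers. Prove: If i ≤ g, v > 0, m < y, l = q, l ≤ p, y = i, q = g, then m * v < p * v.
Because y = i and m < y, m < i. l = q and q = g, thus l = g. l ≤ p, so g ≤ p. Since i ≤ g, i ≤ p. Since m < i, m < p. Since v > 0, m * v < p * v.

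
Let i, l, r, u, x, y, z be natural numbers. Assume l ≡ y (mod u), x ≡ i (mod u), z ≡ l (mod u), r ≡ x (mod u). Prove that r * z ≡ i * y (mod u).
Because r ≡ x (mod u) and x ≡ i (mod u), r ≡ i (mod u). z ≡ l (mod u) and l ≡ y (mod u), hence z ≡ y (mod u). Since r ≡ i (mod u), by multiplying congruences, r * z ≡ i * y (mod u).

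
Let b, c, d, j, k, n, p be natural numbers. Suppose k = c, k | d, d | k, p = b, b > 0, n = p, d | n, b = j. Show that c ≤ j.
d | k and k | d, so d = k. Because n = p and d | n, d | p. Since p = b, d | b. d = k, so k | b. Because b > 0, k ≤ b. Since k = c, c ≤ b. Since b = j, c ≤ j.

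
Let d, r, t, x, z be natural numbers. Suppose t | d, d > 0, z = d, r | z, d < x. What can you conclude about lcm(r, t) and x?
lcm(r, t) < x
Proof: z = d and r | z, hence r | d. Since t | d, lcm(r, t) | d. d > 0, so lcm(r, t) ≤ d. Since d < x, lcm(r, t) < x.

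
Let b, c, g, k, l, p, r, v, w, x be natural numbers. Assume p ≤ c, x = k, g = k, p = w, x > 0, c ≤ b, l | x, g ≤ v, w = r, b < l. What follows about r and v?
r < v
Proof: From p = w and w = r, p = r. From p ≤ c and c ≤ b, p ≤ b. b < l, so p < l. p = r, so r < l. l | x and x > 0, hence l ≤ x. Because x = k, l ≤ k. r < l, so r < k. Since g = k and g ≤ v, k ≤ v. Since r < k, r < v.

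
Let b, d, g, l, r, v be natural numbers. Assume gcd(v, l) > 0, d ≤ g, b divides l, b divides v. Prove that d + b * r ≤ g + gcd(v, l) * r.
Since b divides v and b divides l, b divides gcd(v, l). gcd(v, l) > 0, so b ≤ gcd(v, l). By multiplying by a non-negative, b * r ≤ gcd(v, l) * r. Since d ≤ g, d + b * r ≤ g + gcd(v, l) * r.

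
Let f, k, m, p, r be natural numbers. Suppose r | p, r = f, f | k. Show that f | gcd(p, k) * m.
r = f and r | p, therefore f | p. f | k, so f | gcd(p, k). Then f | gcd(p, k) * m.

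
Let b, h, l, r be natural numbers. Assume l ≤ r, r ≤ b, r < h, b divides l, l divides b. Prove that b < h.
Since l divides b and b divides l, l = b. l ≤ r, so b ≤ r. r ≤ b, so r = b. r < h, so b < h.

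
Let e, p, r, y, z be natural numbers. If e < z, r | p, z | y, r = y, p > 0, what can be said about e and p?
e < p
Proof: From r = y and r | p, y | p. Since z | y, z | p. p > 0, so z ≤ p. e < z, so e < p.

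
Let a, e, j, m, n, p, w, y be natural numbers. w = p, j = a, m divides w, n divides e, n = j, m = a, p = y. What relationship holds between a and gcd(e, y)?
a divides gcd(e, y)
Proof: Since n = j and n divides e, j divides e. j = a, so a divides e. From w = p and p = y, w = y. From m = a and m divides w, a divides w. Since w = y, a divides y. Since a divides e, a divides gcd(e, y).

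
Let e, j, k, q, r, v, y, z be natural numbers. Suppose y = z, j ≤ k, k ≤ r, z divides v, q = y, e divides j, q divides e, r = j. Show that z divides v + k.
Since q = y and y = z, q = z. Because r = j and k ≤ r, k ≤ j. From j ≤ k, j = k. From q divides e and e divides j, q divides j. Since j = k, q divides k. Since q = z, z divides k. z divides v, so z divides v + k.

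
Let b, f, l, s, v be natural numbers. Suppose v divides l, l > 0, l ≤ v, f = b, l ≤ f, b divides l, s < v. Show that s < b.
v divides l and l > 0, thus v ≤ l. l ≤ v, so v = l. From f = b and l ≤ f, l ≤ b. b divides l and l > 0, therefore b ≤ l. l ≤ b, so l = b. From v = l, v = b. s < v, so s < b.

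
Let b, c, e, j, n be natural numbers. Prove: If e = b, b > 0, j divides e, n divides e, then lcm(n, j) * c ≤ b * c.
From n divides e and j divides e, lcm(n, j) divides e. Since e = b, lcm(n, j) divides b. Since b > 0, lcm(n, j) ≤ b. By multiplying by a non-negative, lcm(n, j) * c ≤ b * c.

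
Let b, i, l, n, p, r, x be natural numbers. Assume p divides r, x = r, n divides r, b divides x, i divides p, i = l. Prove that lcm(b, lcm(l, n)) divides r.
x = r and b divides x, so b divides r. i divides p and p divides r, thus i divides r. Since i = l, l divides r. Since n divides r, lcm(l, n) divides r. b divides r, so lcm(b, lcm(l, n)) divides r.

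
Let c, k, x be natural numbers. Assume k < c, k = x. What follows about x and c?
x < c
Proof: Since k = x and k < c, by substitution, x < c.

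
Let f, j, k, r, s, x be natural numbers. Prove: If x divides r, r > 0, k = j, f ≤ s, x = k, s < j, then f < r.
Since f ≤ s and s < j, f < j. From x = k and k = j, x = j. x divides r and r > 0, hence x ≤ r. Since x = j, j ≤ r. From f < j, f < r.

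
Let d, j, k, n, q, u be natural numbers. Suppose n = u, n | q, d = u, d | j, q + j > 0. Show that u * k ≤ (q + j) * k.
n = u and n | q, therefore u | q. d = u and d | j, so u | j. u | q, so u | q + j. q + j > 0, so u ≤ q + j. Then u * k ≤ (q + j) * k.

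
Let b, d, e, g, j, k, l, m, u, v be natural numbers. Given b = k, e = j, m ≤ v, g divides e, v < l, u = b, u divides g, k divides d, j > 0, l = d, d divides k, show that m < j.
d divides k and k divides d, so d = k. Since l = d, l = k. From m ≤ v and v < l, m < l. l = k, so m < k. u = b and b = k, thus u = k. u divides g and g divides e, thus u divides e. From e = j, u divides j. Because u = k, k divides j. j > 0, so k ≤ j. m < k, so m < j.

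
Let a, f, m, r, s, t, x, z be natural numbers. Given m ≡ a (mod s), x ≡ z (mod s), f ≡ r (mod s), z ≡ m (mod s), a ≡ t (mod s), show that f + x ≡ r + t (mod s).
x ≡ z (mod s) and z ≡ m (mod s), therefore x ≡ m (mod s). Since m ≡ a (mod s), x ≡ a (mod s). From a ≡ t (mod s), x ≡ t (mod s). Since f ≡ r (mod s), by adding congruences, f + x ≡ r + t (mod s).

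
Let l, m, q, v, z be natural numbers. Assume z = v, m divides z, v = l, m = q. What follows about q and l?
q divides l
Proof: From z = v and m divides z, m divides v. Since v = l, m divides l. Because m = q, q divides l.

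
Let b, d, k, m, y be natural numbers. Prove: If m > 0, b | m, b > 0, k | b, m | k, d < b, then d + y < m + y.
b | m and m > 0, so b ≤ m. m | k and k | b, hence m | b. Since b > 0, m ≤ b. b ≤ m, so b = m. d < b, so d < m. Then d + y < m + y.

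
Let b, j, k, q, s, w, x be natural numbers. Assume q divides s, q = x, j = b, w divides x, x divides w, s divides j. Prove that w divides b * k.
x divides w and w divides x, thus x = w. q = x, so q = w. q divides s and s divides j, thus q divides j. Since j = b, q divides b. q = w, so w divides b. Then w divides b * k.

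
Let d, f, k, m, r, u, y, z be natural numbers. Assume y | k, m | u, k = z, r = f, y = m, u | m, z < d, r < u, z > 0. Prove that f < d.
Because u | m and m | u, u = m. From r = f and r < u, f < u. Since u = m, f < m. Since y = m and y | k, m | k. Since k = z, m | z. Since z > 0, m ≤ z. z < d, so m < d. Since f < m, f < d.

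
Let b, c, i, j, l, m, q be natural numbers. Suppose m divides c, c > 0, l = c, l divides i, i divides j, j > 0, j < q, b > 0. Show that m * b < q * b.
From m divides c and c > 0, m ≤ c. l divides i and i divides j, so l divides j. j > 0, so l ≤ j. j < q, so l < q. Since l = c, c < q. Since m ≤ c, m < q. From b > 0, by multiplying by a positive, m * b < q * b.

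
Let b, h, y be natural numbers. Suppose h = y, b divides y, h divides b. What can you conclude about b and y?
b = y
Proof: h = y and h divides b, therefore y divides b. b divides y, so b = y.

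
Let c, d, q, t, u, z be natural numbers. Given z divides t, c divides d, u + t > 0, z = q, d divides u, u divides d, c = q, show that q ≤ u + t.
From d divides u and u divides d, d = u. Since c = q and c divides d, q divides d. From d = u, q divides u. Because z = q and z divides t, q divides t. From q divides u, q divides u + t. Since u + t > 0, q ≤ u + t.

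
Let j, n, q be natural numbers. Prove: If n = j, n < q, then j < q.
n = j and n < q. By substitution, j < q.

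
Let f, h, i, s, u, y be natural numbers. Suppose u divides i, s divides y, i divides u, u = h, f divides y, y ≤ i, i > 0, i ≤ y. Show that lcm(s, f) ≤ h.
From i divides u and u divides i, i = u. u = h, so i = h. Because y ≤ i and i ≤ y, y = i. s divides y and f divides y, hence lcm(s, f) divides y. Since y = i, lcm(s, f) divides i. i > 0, so lcm(s, f) ≤ i. i = h, so lcm(s, f) ≤ h.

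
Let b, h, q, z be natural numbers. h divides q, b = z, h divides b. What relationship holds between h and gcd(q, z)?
h divides gcd(q, z)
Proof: Because b = z and h divides b, h divides z. From h divides q, h divides gcd(q, z).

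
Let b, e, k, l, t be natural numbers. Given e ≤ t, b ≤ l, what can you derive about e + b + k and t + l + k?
e + b + k ≤ t + l + k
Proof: e ≤ t and b ≤ l, hence e + b ≤ t + l. Then e + b + k ≤ t + l + k.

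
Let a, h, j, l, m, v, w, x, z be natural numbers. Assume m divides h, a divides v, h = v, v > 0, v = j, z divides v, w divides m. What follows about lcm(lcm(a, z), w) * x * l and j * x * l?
lcm(lcm(a, z), w) * x * l ≤ j * x * l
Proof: a divides v and z divides v, therefore lcm(a, z) divides v. h = v and m divides h, therefore m divides v. w divides m, so w divides v. lcm(a, z) divides v, so lcm(lcm(a, z), w) divides v. Since v > 0, lcm(lcm(a, z), w) ≤ v. Since v = j, lcm(lcm(a, z), w) ≤ j. By multiplying by a non-negative, lcm(lcm(a, z), w) * x ≤ j * x. By multiplying by a non-negative, lcm(lcm(a, z), w) * x * l ≤ j * x * l.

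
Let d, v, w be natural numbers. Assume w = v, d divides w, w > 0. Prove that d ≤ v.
From d divides w and w > 0, d ≤ w. w = v, so d ≤ v.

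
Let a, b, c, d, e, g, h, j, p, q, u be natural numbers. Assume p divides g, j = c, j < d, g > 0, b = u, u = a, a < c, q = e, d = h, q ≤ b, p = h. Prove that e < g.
Since b = u and u = a, b = a. q = e and q ≤ b, thus e ≤ b. b = a, so e ≤ a. Since j = c and j < d, c < d. Since d = h, c < h. Since a < c, a < h. Because p divides g and g > 0, p ≤ g. Since p = h, h ≤ g. a < h, so a < g. Since e ≤ a, e < g.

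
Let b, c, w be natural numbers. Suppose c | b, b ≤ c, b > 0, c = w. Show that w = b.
Because c | b and b > 0, c ≤ b. b ≤ c, so b = c. c = w, so b = w. Then w = b.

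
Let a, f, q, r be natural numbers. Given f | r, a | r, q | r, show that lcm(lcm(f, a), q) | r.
f | r and a | r, therefore lcm(f, a) | r. Because q | r, lcm(lcm(f, a), q) | r.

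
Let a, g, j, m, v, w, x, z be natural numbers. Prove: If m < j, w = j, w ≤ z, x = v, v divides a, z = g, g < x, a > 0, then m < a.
Because z = g and w ≤ z, w ≤ g. Since w = j, j ≤ g. From x = v and g < x, g < v. Since v divides a and a > 0, v ≤ a. g < v, so g < a. Since j ≤ g, j < a. Since m < j, m < a.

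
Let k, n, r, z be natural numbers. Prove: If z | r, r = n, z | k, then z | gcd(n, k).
Since r = n and z | r, z | n. Since z | k, z | gcd(n, k).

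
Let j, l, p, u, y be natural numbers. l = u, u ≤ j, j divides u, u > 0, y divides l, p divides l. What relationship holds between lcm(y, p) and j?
lcm(y, p) divides j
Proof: j divides u and u > 0, therefore j ≤ u. Since u ≤ j, u = j. l = u, so l = j. y divides l and p divides l, therefore lcm(y, p) divides l. Since l = j, lcm(y, p) divides j.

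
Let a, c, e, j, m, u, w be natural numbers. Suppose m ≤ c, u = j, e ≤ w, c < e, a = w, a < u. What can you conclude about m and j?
m < j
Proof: c < e and e ≤ w, so c < w. From a = w and a < u, w < u. From c < w, c < u. m ≤ c, so m < u. Since u = j, m < j.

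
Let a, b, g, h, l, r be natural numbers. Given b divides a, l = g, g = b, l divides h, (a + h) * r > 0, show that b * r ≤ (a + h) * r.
l = g and g = b, so l = b. Since l divides h, b divides h. b divides a, so b divides a + h. Then b * r divides (a + h) * r. Since (a + h) * r > 0, b * r ≤ (a + h) * r.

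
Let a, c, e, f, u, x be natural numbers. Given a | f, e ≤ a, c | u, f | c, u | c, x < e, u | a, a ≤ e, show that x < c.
e ≤ a and a ≤ e, therefore e = a. a | f and f | c, hence a | c. u | c and c | u, therefore u = c. u | a, so c | a. a | c, so a = c. Since e = a, e = c. x < e, so x < c.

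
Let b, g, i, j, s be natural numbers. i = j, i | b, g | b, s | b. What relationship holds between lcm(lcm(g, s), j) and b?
lcm(lcm(g, s), j) | b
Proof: Since g | b and s | b, lcm(g, s) | b. Because i = j and i | b, j | b. Since lcm(g, s) | b, lcm(lcm(g, s), j) | b.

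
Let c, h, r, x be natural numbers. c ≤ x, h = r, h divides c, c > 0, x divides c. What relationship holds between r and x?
r divides x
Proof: x divides c and c > 0, therefore x ≤ c. Since c ≤ x, c = x. From h = r and h divides c, r divides c. c = x, so r divides x.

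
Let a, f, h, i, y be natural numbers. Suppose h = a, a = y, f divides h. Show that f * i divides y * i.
h = a and a = y, so h = y. f divides h, so f divides y. Then f * i divides y * i.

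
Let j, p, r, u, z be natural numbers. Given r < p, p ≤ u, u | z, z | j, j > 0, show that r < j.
From r < p and p ≤ u, r < u. u | z and z | j, therefore u | j. Since j > 0, u ≤ j. Since r < u, r < j.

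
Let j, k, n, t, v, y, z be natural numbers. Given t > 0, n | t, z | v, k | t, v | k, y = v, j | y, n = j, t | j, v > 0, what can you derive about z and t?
z | t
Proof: v | k and k | t, therefore v | t. From t > 0, v ≤ t. Because n = j and n | t, j | t. Since t | j, j = t. From y = v and j | y, j | v. Since v > 0, j ≤ v. j = t, so t ≤ v. Since v ≤ t, v = t. Since z | v, z | t.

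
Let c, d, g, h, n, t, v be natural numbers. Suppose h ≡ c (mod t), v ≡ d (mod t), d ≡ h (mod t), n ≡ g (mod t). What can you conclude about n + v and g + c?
n + v ≡ g + c (mod t)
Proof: v ≡ d (mod t) and d ≡ h (mod t), therefore v ≡ h (mod t). Since h ≡ c (mod t), v ≡ c (mod t). Since n ≡ g (mod t), n + v ≡ g + c (mod t).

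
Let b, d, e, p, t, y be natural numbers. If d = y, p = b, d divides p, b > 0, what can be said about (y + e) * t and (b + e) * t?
(y + e) * t ≤ (b + e) * t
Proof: From p = b and d divides p, d divides b. Since b > 0, d ≤ b. Since d = y, y ≤ b. Then y + e ≤ b + e. By multiplying by a non-negative, (y + e) * t ≤ (b + e) * t.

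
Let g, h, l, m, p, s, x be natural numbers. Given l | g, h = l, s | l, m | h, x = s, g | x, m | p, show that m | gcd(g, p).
Because x = s and g | x, g | s. Since s | l, g | l. Since l | g, l = g. h = l, so h = g. Since m | h, m | g. Because m | p, m | gcd(g, p).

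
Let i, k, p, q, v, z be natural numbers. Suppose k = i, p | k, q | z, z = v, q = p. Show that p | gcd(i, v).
k = i and p | k, thus p | i. q = p and q | z, so p | z. Since z = v, p | v. Since p | i, p | gcd(i, v).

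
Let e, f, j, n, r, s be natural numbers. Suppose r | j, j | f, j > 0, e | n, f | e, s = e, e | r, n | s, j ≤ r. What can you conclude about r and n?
r = n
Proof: Because s = e and n | s, n | e. From e | n, n = e. Since r | j and j > 0, r ≤ j. j ≤ r, so j = r. Since j | f, r | f. Since f | e, r | e. e | r, so e = r. Since n = e, n = r. Then r = n.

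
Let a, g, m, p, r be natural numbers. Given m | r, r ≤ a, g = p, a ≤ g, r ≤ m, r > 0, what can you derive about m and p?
m ≤ p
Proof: From m | r and r > 0, m ≤ r. Since r ≤ m, r = m. r ≤ a, so m ≤ a. Since g = p and a ≤ g, a ≤ p. m ≤ a, so m ≤ p.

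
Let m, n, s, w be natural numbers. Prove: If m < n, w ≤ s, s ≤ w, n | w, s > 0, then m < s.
Since w ≤ s and s ≤ w, w = s. Since n | w, n | s. s > 0, so n ≤ s. Since m < n, m < s.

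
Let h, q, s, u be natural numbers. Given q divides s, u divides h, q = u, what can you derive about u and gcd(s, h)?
u divides gcd(s, h)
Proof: q = u and q divides s, therefore u divides s. Since u divides h, u divides gcd(s, h).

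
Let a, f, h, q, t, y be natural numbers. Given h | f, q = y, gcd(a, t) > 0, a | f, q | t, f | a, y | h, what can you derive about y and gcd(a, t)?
y ≤ gcd(a, t)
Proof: f | a and a | f, hence f = a. Because y | h and h | f, y | f. From f = a, y | a. From q = y and q | t, y | t. Since y | a, y | gcd(a, t). Since gcd(a, t) > 0, y ≤ gcd(a, t).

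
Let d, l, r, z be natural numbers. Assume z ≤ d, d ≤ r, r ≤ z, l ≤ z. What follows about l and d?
l ≤ d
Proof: d ≤ r and r ≤ z, hence d ≤ z. Since z ≤ d, z = d. l ≤ z, so l ≤ d.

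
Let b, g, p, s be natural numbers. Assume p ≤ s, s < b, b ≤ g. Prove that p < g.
Because s < b and b ≤ g, s < g. p ≤ s, so p < g.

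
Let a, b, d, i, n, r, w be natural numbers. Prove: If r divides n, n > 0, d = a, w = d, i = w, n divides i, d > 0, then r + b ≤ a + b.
From r divides n and n > 0, r ≤ n. Because i = w and n divides i, n divides w. w = d, so n divides d. Since d > 0, n ≤ d. d = a, so n ≤ a. Since r ≤ n, r ≤ a. Then r + b ≤ a + b.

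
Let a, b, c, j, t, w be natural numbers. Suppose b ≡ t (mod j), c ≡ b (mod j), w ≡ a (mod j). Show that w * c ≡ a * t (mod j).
Since c ≡ b (mod j) and b ≡ t (mod j), c ≡ t (mod j). Because w ≡ a (mod j), w * c ≡ a * t (mod j).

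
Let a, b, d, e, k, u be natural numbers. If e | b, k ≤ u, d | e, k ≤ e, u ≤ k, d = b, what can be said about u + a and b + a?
u + a ≤ b + a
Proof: From k ≤ u and u ≤ k, k = u. From d = b and d | e, b | e. Since e | b, e = b. k ≤ e, so k ≤ b. From k = u, u ≤ b. Then u + a ≤ b + a.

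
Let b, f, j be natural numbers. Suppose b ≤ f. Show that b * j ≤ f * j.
b ≤ f. By multiplying by a non-negative, b * j ≤ f * j.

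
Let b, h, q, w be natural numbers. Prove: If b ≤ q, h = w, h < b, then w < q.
Since h = w and h < b, w < b. b ≤ q, so w < q.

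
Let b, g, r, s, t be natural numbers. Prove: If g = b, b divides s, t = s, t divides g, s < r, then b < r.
Because g = b and t divides g, t divides b. Since t = s, s divides b. b divides s, so s = b. s < r, so b < r.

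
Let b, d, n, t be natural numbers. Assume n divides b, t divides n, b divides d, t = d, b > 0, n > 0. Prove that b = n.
n divides b and b > 0, hence n ≤ b. Since t = d and t divides n, d divides n. From b divides d, b divides n. Since n > 0, b ≤ n. n ≤ b, so n = b. Then b = n.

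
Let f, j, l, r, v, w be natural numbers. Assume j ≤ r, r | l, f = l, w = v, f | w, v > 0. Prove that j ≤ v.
w = v and f | w, hence f | v. Since f = l, l | v. Since r | l, r | v. Because v > 0, r ≤ v. j ≤ r, so j ≤ v.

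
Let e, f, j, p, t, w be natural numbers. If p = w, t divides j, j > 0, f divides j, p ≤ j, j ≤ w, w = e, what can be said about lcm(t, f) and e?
lcm(t, f) ≤ e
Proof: p = w and p ≤ j, therefore w ≤ j. Since j ≤ w, j = w. w = e, so j = e. t divides j and f divides j, hence lcm(t, f) divides j. j > 0, so lcm(t, f) ≤ j. j = e, so lcm(t, f) ≤ e.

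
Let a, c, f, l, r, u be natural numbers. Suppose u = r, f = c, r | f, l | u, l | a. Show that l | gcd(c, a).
Since u = r and l | u, l | r. f = c and r | f, therefore r | c. Since l | r, l | c. Since l | a, l | gcd(c, a).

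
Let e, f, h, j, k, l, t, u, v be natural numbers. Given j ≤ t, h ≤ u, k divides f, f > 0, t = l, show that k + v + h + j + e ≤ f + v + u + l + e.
k divides f and f > 0, hence k ≤ f. Then k + v ≤ f + v. Since h ≤ u, k + v + h ≤ f + v + u. Because t = l and j ≤ t, j ≤ l. Then j + e ≤ l + e. Since k + v + h ≤ f + v + u, k + v + h + j + e ≤ f + v + u + l + e.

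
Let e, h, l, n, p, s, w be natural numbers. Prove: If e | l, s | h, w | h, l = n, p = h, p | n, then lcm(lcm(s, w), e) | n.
s | h and w | h, hence lcm(s, w) | h. Because p = h and p | n, h | n. Since lcm(s, w) | h, lcm(s, w) | n. Since l = n and e | l, e | n. Since lcm(s, w) | n, lcm(lcm(s, w), e) | n.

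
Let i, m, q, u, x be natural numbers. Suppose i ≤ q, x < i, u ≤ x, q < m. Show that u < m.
Since x < i and i ≤ q, x < q. q < m, so x < m. Because u ≤ x, u < m.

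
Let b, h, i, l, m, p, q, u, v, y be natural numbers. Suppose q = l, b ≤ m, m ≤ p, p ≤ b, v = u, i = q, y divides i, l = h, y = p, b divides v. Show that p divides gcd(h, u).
q = l and l = h, so q = h. Because i = q and y divides i, y divides q. Because q = h, y divides h. Since y = p, p divides h. Since b ≤ m and m ≤ p, b ≤ p. Since p ≤ b, b = p. v = u and b divides v, therefore b divides u. b = p, so p divides u. p divides h, so p divides gcd(h, u).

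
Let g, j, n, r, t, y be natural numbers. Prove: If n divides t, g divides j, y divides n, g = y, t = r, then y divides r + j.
t = r and n divides t, hence n divides r. Since y divides n, y divides r. Since g = y and g divides j, y divides j. Since y divides r, y divides r + j.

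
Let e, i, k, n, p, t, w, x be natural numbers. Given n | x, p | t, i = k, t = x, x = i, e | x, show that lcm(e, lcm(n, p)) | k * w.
x = i and i = k, so x = k. t = x and p | t, thus p | x. n | x, so lcm(n, p) | x. Since e | x, lcm(e, lcm(n, p)) | x. x = k, so lcm(e, lcm(n, p)) | k. Then lcm(e, lcm(n, p)) | k * w.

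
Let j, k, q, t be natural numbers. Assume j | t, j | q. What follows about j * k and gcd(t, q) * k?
j * k | gcd(t, q) * k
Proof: Since j | t and j | q, j | gcd(t, q). Then j * k | gcd(t, q) * k.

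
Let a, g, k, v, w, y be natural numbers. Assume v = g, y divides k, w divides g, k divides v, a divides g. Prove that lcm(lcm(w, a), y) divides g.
Since w divides g and a divides g, lcm(w, a) divides g. y divides k and k divides v, so y divides v. From v = g, y divides g. From lcm(w, a) divides g, lcm(lcm(w, a), y) divides g.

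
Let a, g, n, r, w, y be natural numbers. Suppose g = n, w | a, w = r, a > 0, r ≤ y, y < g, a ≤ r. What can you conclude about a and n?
a < n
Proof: From w = r and w | a, r | a. a > 0, so r ≤ a. a ≤ r, so r = a. r ≤ y, so a ≤ y. From g = n and y < g, y < n. a ≤ y, so a < n.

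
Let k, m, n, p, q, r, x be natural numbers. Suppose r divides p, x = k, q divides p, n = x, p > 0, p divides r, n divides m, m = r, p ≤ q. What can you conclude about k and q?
k divides q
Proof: r divides p and p divides r, thus r = p. q divides p and p > 0, hence q ≤ p. Since p ≤ q, p = q. From r = p, r = q. n = x and n divides m, thus x divides m. m = r, so x divides r. From x = k, k divides r. Since r = q, k divides q.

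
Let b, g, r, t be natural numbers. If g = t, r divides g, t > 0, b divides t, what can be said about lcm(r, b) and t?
lcm(r, b) ≤ t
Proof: g = t and r divides g, thus r divides t. Since b divides t, lcm(r, b) divides t. Since t > 0, lcm(r, b) ≤ t.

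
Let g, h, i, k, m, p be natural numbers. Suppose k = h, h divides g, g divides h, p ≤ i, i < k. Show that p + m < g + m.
h divides g and g divides h, so h = g. k = h, so k = g. Because p ≤ i and i < k, p < k. Since k = g, p < g. Then p + m < g + m.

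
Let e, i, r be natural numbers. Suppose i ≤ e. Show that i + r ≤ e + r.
Because i ≤ e, by adding to both sides, i + r ≤ e + r.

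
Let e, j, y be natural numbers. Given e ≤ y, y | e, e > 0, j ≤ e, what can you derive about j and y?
j ≤ y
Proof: y | e and e > 0, therefore y ≤ e. e ≤ y, so e = y. Since j ≤ e, j ≤ y.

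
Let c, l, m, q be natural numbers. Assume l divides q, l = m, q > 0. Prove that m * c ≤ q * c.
From l divides q and q > 0, l ≤ q. Since l = m, m ≤ q. By multiplying by a non-negative, m * c ≤ q * c.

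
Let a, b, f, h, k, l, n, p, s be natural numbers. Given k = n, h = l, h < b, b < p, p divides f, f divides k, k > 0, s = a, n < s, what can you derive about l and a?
l < a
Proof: h < b and b < p, therefore h < p. h = l, so l < p. From p divides f and f divides k, p divides k. k > 0, so p ≤ k. Since l < p, l < k. Since k = n, l < n. Because s = a and n < s, n < a. l < n, so l < a.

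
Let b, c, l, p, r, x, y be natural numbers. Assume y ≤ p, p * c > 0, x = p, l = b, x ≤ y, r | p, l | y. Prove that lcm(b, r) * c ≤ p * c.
Because x = p and x ≤ y, p ≤ y. y ≤ p, so y = p. Since l | y, l | p. Since l = b, b | p. r | p, so lcm(b, r) | p. Then lcm(b, r) * c | p * c. p * c > 0, so lcm(b, r) * c ≤ p * c.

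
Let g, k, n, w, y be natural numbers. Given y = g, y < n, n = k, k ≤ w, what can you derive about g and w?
g < w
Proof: From n = k and y < n, y < k. y = g, so g < k. From k ≤ w, g < w.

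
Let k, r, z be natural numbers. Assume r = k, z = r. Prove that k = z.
From z = r and r = k, z = k. Then k = z.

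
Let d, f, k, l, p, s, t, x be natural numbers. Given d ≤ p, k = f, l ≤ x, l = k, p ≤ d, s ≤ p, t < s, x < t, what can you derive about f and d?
f < d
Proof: p ≤ d and d ≤ p, thus p = d. From l = k and k = f, l = f. Since l ≤ x, f ≤ x. x < t and t < s, therefore x < s. f ≤ x, so f < s. Since s ≤ p, f < p. Since p = d, f < d.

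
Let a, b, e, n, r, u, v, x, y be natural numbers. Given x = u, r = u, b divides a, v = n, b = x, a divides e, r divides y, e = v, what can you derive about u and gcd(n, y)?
u divides gcd(n, y)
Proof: Because b = x and x = u, b = u. e = v and a divides e, hence a divides v. Because v = n, a divides n. b divides a, so b divides n. b = u, so u divides n. r = u and r divides y, so u divides y. u divides n, so u divides gcd(n, y).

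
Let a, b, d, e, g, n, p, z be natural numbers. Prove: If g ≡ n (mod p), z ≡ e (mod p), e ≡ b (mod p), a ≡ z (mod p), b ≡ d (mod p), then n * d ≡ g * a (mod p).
a ≡ z (mod p) and z ≡ e (mod p), hence a ≡ e (mod p). Since e ≡ b (mod p), a ≡ b (mod p). b ≡ d (mod p), so a ≡ d (mod p). g ≡ n (mod p), so g * a ≡ n * d (mod p). Then n * d ≡ g * a (mod p).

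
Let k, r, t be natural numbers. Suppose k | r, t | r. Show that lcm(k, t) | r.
k | r and t | r. Because lcm divides any common multiple, lcm(k, t) | r.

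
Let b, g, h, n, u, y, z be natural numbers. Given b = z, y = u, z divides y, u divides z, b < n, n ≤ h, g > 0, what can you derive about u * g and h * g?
u * g < h * g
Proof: y = u and z divides y, thus z divides u. From u divides z, z = u. Because b = z, b = u. Because b < n and n ≤ h, b < h. Since b = u, u < h. Combined with g > 0, by multiplying by a positive, u * g < h * g.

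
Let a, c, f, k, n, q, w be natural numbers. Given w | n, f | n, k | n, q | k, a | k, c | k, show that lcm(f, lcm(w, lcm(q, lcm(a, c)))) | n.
a | k and c | k, therefore lcm(a, c) | k. Because q | k, lcm(q, lcm(a, c)) | k. k | n, so lcm(q, lcm(a, c)) | n. w | n, so lcm(w, lcm(q, lcm(a, c))) | n. Since f | n, lcm(f, lcm(w, lcm(q, lcm(a, c)))) | n.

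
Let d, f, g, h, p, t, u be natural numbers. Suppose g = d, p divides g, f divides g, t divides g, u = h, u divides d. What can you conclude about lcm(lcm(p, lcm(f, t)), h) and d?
lcm(lcm(p, lcm(f, t)), h) divides d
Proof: f divides g and t divides g, thus lcm(f, t) divides g. Since p divides g, lcm(p, lcm(f, t)) divides g. g = d, so lcm(p, lcm(f, t)) divides d. From u = h and u divides d, h divides d. lcm(p, lcm(f, t)) divides d, so lcm(lcm(p, lcm(f, t)), h) divides d.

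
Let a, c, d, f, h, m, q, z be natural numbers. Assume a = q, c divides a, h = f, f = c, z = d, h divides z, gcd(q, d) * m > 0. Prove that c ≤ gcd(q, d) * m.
Because a = q and c divides a, c divides q. Since h = f and f = c, h = c. z = d and h divides z, so h divides d. Since h = c, c divides d. c divides q, so c divides gcd(q, d). Then c divides gcd(q, d) * m. Since gcd(q, d) * m > 0, c ≤ gcd(q, d) * m.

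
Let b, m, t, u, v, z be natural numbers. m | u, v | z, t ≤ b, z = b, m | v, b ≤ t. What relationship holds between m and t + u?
m | t + u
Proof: b ≤ t and t ≤ b, hence b = t. Because z = b, z = t. Since v | z, v | t. m | v, so m | t. m | u, so m | t + u.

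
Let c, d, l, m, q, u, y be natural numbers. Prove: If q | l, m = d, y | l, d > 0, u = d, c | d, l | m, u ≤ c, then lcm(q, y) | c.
u = d and u ≤ c, thus d ≤ c. From c | d and d > 0, c ≤ d. d ≤ c, so d = c. Since q | l and y | l, lcm(q, y) | l. l | m, so lcm(q, y) | m. m = d, so lcm(q, y) | d. Since d = c, lcm(q, y) | c.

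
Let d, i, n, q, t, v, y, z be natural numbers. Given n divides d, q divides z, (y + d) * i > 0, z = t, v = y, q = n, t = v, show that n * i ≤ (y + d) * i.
Since z = t and t = v, z = v. From v = y, z = y. Since q divides z, q divides y. Since q = n, n divides y. Since n divides d, n divides y + d. Then n * i divides (y + d) * i. (y + d) * i > 0, so n * i ≤ (y + d) * i.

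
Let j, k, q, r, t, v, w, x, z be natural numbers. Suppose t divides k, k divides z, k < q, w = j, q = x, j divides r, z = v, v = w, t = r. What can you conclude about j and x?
j < x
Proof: v = w and w = j, therefore v = j. z = v and k divides z, so k divides v. From v = j, k divides j. t = r and t divides k, thus r divides k. Since j divides r, j divides k. Since k divides j, k = j. Since q = x and k < q, k < x. Since k = j, j < x.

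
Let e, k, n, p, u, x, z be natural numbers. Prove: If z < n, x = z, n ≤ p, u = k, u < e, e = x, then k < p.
e = x and x = z, hence e = z. From u < e, u < z. z < n, so u < n. Because u = k, k < n. Since n ≤ p, k < p.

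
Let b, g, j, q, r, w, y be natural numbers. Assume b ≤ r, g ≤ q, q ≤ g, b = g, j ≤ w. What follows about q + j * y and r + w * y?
q + j * y ≤ r + w * y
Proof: Since g ≤ q and q ≤ g, g = q. b = g, so b = q. Since b ≤ r, q ≤ r. Because j ≤ w, by multiplying by a non-negative, j * y ≤ w * y. Since q ≤ r, q + j * y ≤ r + w * y.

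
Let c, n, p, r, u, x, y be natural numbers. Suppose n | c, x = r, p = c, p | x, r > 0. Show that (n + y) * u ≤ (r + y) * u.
Because p = c and p | x, c | x. Since x = r, c | r. Because n | c, n | r. Since r > 0, n ≤ r. Then n + y ≤ r + y. Then (n + y) * u ≤ (r + y) * u.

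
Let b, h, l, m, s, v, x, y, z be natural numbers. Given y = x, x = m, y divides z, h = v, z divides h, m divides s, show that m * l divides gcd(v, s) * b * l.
y = x and x = m, so y = m. Because h = v and z divides h, z divides v. y divides z, so y divides v. Since y = m, m divides v. m divides s, so m divides gcd(v, s). Then m divides gcd(v, s) * b. Then m * l divides gcd(v, s) * b * l.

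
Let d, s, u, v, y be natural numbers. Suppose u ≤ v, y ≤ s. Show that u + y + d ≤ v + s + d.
y ≤ s, therefore y + d ≤ s + d. Since u ≤ v, u + y + d ≤ v + s + d.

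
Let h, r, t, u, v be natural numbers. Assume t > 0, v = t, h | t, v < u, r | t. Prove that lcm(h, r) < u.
From h | t and r | t, lcm(h, r) | t. t > 0, so lcm(h, r) ≤ t. Since v = t and v < u, t < u. Since lcm(h, r) ≤ t, lcm(h, r) < u.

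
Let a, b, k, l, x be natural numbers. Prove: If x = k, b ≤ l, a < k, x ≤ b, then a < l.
x = k and x ≤ b, hence k ≤ b. Since a < k, a < b. From b ≤ l, a < l.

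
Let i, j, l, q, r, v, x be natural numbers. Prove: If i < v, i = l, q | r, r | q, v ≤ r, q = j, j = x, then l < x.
i = l and i < v, so l < v. Because r | q and q | r, r = q. Since q = j, r = j. j = x, so r = x. Since v ≤ r, v ≤ x. Because l < v, l < x.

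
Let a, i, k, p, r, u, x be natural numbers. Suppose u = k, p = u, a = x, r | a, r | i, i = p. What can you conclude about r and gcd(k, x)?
r | gcd(k, x)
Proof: From i = p and p = u, i = u. u = k, so i = k. Since r | i, r | k. a = x and r | a, so r | x. Since r | k, r | gcd(k, x).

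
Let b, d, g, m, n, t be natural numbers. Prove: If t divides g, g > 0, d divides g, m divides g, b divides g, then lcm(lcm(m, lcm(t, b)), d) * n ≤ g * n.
t divides g and b divides g, hence lcm(t, b) divides g. m divides g, so lcm(m, lcm(t, b)) divides g. Because d divides g, lcm(lcm(m, lcm(t, b)), d) divides g. g > 0, so lcm(lcm(m, lcm(t, b)), d) ≤ g. By multiplying by a non-negative, lcm(lcm(m, lcm(t, b)), d) * n ≤ g * n.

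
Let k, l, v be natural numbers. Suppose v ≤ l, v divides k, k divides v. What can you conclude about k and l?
k ≤ l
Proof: v divides k and k divides v, so v = k. Since v ≤ l, k ≤ l.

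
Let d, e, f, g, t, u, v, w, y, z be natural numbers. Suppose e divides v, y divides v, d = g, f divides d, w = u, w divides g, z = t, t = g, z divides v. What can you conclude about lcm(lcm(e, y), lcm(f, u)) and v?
lcm(lcm(e, y), lcm(f, u)) divides v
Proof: Since e divides v and y divides v, lcm(e, y) divides v. d = g and f divides d, hence f divides g. Because w = u and w divides g, u divides g. Since f divides g, lcm(f, u) divides g. From z = t and t = g, z = g. Since z divides v, g divides v. Since lcm(f, u) divides g, lcm(f, u) divides v. Since lcm(e, y) divides v, lcm(lcm(e, y), lcm(f, u)) divides v.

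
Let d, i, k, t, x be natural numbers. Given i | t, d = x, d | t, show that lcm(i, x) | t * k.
Since d = x and d | t, x | t. i | t, so lcm(i, x) | t. Then lcm(i, x) | t * k.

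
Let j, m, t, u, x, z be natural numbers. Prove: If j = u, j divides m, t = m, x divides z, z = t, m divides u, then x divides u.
From j = u and j divides m, u divides m. Since m divides u, m = u. Since t = m, t = u. z = t and x divides z, thus x divides t. Since t = u, x divides u.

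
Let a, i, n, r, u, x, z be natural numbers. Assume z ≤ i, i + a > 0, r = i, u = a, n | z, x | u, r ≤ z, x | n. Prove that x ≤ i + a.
From r = i and r ≤ z, i ≤ z. z ≤ i, so z = i. n | z, so n | i. Since x | n, x | i. From u = a and x | u, x | a. x | i, so x | i + a. Since i + a > 0, x ≤ i + a.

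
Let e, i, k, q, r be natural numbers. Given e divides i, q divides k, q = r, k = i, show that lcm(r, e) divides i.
k = i and q divides k, hence q divides i. Since q = r, r divides i. Since e divides i, lcm(r, e) divides i.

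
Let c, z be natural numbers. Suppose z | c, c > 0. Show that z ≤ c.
Since z | c and c > 0, by divisors are at most what they divide, z ≤ c.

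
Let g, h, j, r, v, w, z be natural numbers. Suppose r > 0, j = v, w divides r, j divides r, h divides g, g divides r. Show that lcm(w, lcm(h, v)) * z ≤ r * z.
h divides g and g divides r, thus h divides r. Because j = v and j divides r, v divides r. Since h divides r, lcm(h, v) divides r. Because w divides r, lcm(w, lcm(h, v)) divides r. Because r > 0, lcm(w, lcm(h, v)) ≤ r. By multiplying by a non-negative, lcm(w, lcm(h, v)) * z ≤ r * z.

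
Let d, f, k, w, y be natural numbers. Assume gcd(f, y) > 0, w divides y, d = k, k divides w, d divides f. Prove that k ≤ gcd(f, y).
d = k and d divides f, thus k divides f. k divides w and w divides y, thus k divides y. Since k divides f, k divides gcd(f, y). Since gcd(f, y) > 0, k ≤ gcd(f, y).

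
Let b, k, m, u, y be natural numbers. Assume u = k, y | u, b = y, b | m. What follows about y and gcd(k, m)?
y | gcd(k, m)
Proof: Because u = k and y | u, y | k. b = y and b | m, so y | m. y | k, so y | gcd(k, m).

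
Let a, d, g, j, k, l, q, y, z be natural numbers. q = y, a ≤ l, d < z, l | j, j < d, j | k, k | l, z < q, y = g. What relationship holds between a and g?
a < g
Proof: j | k and k | l, thus j | l. l | j, so j = l. From j < d, l < d. a ≤ l, so a < d. q = y and y = g, so q = g. d < z and z < q, so d < q. q = g, so d < g. Since a < d, a < g.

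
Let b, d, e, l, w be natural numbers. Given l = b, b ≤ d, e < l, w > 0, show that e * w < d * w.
Since l = b and e < l, e < b. b ≤ d, so e < d. Since w > 0, e * w < d * w.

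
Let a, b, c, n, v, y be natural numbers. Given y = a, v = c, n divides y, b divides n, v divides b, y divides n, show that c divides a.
n divides y and y divides n, so n = y. Because v divides b and b divides n, v divides n. Since n = y, v divides y. y = a, so v divides a. Since v = c, c divides a.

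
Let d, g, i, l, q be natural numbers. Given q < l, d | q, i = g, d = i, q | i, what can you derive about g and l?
g < l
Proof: Because d = i and d | q, i | q. From q | i, q = i. i = g, so q = g. q < l, so g < l.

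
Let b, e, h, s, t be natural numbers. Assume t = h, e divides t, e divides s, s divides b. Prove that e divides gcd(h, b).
Since t = h and e divides t, e divides h. From e divides s and s divides b, e divides b. Since e divides h, e divides gcd(h, b).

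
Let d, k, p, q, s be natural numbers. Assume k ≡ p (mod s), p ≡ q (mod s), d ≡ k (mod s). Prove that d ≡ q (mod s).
Because d ≡ k (mod s) and k ≡ p (mod s), d ≡ p (mod s). Since p ≡ q (mod s), d ≡ q (mod s).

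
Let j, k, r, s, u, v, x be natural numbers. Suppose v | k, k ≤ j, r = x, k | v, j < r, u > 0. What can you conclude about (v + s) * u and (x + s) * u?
(v + s) * u < (x + s) * u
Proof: Since k | v and v | k, k = v. k ≤ j and j < r, therefore k < r. k = v, so v < r. Since r = x, v < x. Then v + s < x + s. u > 0, so (v + s) * u < (x + s) * u.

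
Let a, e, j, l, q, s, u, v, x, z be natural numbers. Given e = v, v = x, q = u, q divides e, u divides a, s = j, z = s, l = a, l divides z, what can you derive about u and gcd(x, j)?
u divides gcd(x, j)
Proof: Since e = v and v = x, e = x. q = u and q divides e, hence u divides e. Since e = x, u divides x. l = a and l divides z, so a divides z. z = s, so a divides s. s = j, so a divides j. Since u divides a, u divides j. u divides x, so u divides gcd(x, j).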